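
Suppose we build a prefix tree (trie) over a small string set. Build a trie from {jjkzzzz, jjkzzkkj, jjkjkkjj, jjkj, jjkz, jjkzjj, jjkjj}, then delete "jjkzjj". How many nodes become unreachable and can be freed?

After clearing the end-marker at "jjkzjj", prune upward until reaching a node still needed by another word.
The suffix "jj" (2 nodes) is used only by "jjkzjj"; the node for "jjkz" still has the child "z", so pruning stops there.
Nodes removed: 2

2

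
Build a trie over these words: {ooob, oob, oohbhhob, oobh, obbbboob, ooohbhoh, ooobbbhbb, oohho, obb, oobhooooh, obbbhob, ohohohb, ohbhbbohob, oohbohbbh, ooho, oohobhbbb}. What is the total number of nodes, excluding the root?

Trace insertions, counting only characters that open a new branch:
  "ooob" → 4 new (o, o, o, b)
  "oob" → prefix "oo" already present; 1 new (b)
  "oohbhhob" → prefix "oo" already present; 6 new (h, b, h, h, o, b)
  "oobh" → prefix "oob" already present; 1 new (h)
  "obbbboob" → prefix "o" already present; 7 new (b, b, b, b, o, o, b)
  "ooohbhoh" → prefix "ooo" already present; 5 new (h, b, h, o, h)
  "ooobbbhbb" → prefix "ooob" already present; 5 new (b, b, h, b, b)
  "oohho" → prefix "ooh" already present; 2 new (h, o)
  "obb" → prefix "obb" already present; 0 new (none)
  "oobhooooh" → prefix "oobh" already present; 5 new (o, o, o, o, h)
  "obbbhob" → prefix "obbb" already present; 3 new (h, o, b)
  "ohohohb" → prefix "o" already present; 6 new (h, o, h, o, h, b)
  "ohbhbbohob" → prefix "oh" already present; 8 new (b, h, b, b, o, h, o, b)
  "oohbohbbh" → prefix "oohb" already present; 5 new (o, h, b, b, h)
  "ooho" → prefix "ooh" already present; 1 new (o)
  "oohobhbbb" → prefix "ooho" already present; 5 new (b, h, b, b, b)
Total nodes = 4 + 1 + 6 + 1 + 7 + 5 + 5 + 2 + 0 + 5 + 3 + 6 + 8 + 5 + 1 + 5 = 64

64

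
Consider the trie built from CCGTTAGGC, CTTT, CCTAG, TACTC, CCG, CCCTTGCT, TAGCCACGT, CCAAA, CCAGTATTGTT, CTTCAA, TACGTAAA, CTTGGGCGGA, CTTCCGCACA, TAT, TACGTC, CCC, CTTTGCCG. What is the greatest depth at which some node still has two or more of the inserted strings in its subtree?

Equivalently: take the maximum, over all pairs, of their longest common prefix length.
e.g. "TACGTAAA" and "TACGTC" share the prefix "TACGT" of length 5; no pair shares a longer one.
Longest shared-prefix length: 5

5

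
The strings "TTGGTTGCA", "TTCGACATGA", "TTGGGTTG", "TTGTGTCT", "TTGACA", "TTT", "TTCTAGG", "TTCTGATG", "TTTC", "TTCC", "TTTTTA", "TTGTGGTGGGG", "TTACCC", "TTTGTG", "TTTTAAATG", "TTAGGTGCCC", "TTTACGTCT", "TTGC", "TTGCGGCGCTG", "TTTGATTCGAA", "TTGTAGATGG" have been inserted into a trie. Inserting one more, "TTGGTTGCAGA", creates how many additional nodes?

2

"TTGGTTGCA" is already a path in the trie; the remaining "GA" must be added.
New nodes needed: |"TTGGTTGCAGA"| − 9 = 11 − 9 = 2.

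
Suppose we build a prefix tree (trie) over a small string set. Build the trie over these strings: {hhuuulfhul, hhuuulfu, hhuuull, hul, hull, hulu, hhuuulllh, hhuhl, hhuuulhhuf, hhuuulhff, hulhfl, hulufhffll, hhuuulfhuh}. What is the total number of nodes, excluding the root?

36

Count nodes per top-level branch (shared prefixes stored once):
  'h'-branch (hhuhl, hhuuulfhuh, hhuuulfhul, hhuuulfu, hhuuulhff, hhuuulhhuf, hhuuull, hhuuulllh, hul, hulhfl, hull, hulu, hulufhffll): 36 nodes
Sum: 36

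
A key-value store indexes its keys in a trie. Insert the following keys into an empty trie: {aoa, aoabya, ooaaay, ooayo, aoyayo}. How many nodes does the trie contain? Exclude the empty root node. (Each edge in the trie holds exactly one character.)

18

Count nodes per top-level branch (shared prefixes stored once):
  'a'-branch (aoa, aoabya, aoyayo): 10 nodes
  'o'-branch (ooaaay, ooayo): 8 nodes
Sum: 18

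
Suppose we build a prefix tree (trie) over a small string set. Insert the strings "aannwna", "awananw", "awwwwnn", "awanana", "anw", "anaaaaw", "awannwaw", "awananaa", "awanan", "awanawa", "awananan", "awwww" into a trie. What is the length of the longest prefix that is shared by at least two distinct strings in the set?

7

Look for the deepest trie node that still has at least two words in its subtree.
"awanana" and "awananaa" agree on "awanana" (7 characters) before diverging; nothing deeper is shared.
Longest shared-prefix length: 7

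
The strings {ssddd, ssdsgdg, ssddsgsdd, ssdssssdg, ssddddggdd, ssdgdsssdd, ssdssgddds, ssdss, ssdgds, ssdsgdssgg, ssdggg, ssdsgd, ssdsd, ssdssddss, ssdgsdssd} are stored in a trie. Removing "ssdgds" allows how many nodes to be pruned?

0

A node on "ssdgds"'s path can go only if nothing else ends at it or branches off below it.
Every node on "ssdgds" is still needed (e.g. by "ssdgdsssdd"), so nothing is freed.
Nodes removed: 0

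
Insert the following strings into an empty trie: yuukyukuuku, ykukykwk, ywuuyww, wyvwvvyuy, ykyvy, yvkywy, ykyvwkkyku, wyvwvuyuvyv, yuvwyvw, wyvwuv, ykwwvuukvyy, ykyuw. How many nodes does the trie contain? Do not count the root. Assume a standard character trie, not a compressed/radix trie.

For each word, the new-node count is its length minus the longest prefix already in the trie:
  "yuukyukuuku" → 11 new (y, u, u, k, y, u, k, u, u, k, u)
  "ykukykwk" → prefix "y" already present; 7 new (k, u, k, y, k, w, k)
  "ywuuyww" → prefix "y" already present; 6 new (w, u, u, y, w, w)
  "wyvwvvyuy" → 9 new (w, y, v, w, v, v, y, u, y)
  "ykyvy" → prefix "yk" already present; 3 new (y, v, y)
  "yvkywy" → prefix "y" already present; 5 new (v, k, y, w, y)
  "ykyvwkkyku" → prefix "ykyv" already present; 6 new (w, k, k, y, k, u)
  "wyvwvuyuvyv" → prefix "wyvwv" already present; 6 new (u, y, u, v, y, v)
  "yuvwyvw" → prefix "yu" already present; 5 new (v, w, y, v, w)
  "wyvwuv" → prefix "wyvw" already present; 2 new (u, v)
  "ykwwvuukvyy" → prefix "yk" already present; 9 new (w, w, v, u, u, k, v, y, y)
  "ykyuw" → prefix "yky" already present; 2 new (u, w)
Total nodes = 11 + 7 + 6 + 9 + 3 + 5 + 6 + 6 + 5 + 2 + 9 + 2 = 71

71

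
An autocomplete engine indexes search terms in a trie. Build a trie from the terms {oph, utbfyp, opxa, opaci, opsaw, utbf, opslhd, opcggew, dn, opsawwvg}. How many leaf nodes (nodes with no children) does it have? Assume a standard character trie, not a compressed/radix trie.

8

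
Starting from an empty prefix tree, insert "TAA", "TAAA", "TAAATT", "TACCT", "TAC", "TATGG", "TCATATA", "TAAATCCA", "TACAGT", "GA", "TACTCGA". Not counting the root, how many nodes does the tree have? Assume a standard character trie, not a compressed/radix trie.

For each word, the new-node count is its length minus the longest prefix already in the trie:
  "TAA" → 3 new (T, A, A)
  "TAAA" → prefix "TAA" already present; 1 new (A)
  "TAAATT" → prefix "TAAA" already present; 2 new (T, T)
  "TACCT" → prefix "TA" already present; 3 new (C, C, T)
  "TAC" → prefix "TAC" already present; 0 new (none)
  "TATGG" → prefix "TA" already present; 3 new (T, G, G)
  "TCATATA" → prefix "T" already present; 6 new (C, A, T, A, T, A)
  "TAAATCCA" → prefix "TAAAT" already present; 3 new (C, C, A)
  "TACAGT" → prefix "TAC" already present; 3 new (A, G, T)
  "GA" → 2 new (G, A)
  "TACTCGA" → prefix "TAC" already present; 4 new (T, C, G, A)
Total nodes = 3 + 1 + 2 + 3 + 0 + 3 + 6 + 3 + 3 + 2 + 4 = 30

30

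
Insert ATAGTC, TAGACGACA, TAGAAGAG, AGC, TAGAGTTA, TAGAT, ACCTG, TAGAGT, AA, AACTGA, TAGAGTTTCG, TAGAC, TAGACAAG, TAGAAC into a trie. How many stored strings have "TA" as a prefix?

Filter for entries beginning with "TA":
Matches: "TAGAAC", "TAGAAGAG", "TAGAC", "TAGACAAG", "TAGACGACA", "TAGAGT", "TAGAGTTA", "TAGAGTTTCG", "TAGAT"
Count: 9

9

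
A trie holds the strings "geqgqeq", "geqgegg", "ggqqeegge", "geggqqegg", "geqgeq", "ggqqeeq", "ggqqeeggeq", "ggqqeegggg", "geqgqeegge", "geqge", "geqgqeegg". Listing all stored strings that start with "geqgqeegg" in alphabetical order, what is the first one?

geqgqeegg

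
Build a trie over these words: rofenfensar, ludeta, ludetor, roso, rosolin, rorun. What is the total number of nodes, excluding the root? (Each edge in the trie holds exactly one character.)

27

Count nodes per top-level branch (shared prefixes stored once):
  'l'-branch (ludeta, ludetor): 8 nodes
  'r'-branch (rofenfensar, rorun, roso, rosolin): 19 nodes
Sum: 27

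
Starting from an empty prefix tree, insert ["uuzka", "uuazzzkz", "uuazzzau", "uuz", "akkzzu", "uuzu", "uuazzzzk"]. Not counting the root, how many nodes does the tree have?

22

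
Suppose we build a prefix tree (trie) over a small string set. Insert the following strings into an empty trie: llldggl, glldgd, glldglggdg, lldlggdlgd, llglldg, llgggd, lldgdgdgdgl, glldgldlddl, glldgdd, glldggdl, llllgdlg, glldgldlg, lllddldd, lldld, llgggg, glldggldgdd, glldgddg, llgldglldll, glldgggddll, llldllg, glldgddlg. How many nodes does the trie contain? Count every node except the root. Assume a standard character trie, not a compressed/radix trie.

86

Trace insertions, counting only characters that open a new branch:
  "llldggl" → 7 new (l, l, l, d, g, g, l)
  "glldgd" → 6 new (g, l, l, d, g, d)
  "glldglggdg" → prefix "glldg" already present; 5 new (l, g, g, d, g)
  "lldlggdlgd" → prefix "ll" already present; 8 new (d, l, g, g, d, l, g, d)
  "llglldg" → prefix "ll" already present; 5 new (g, l, l, d, g)
  "llgggd" → prefix "llg" already present; 3 new (g, g, d)
  "lldgdgdgdgl" → prefix "lld" already present; 8 new (g, d, g, d, g, d, g, l)
  "glldgldlddl" → prefix "glldgl" already present; 5 new (d, l, d, d, l)
  "glldgdd" → prefix "glldgd" already present; 1 new (d)
  "glldggdl" → prefix "glldg" already present; 3 new (g, d, l)
  "llllgdlg" → prefix "lll" already present; 5 new (l, g, d, l, g)
  "glldgldlg" → prefix "glldgldl" already present; 1 new (g)
  "lllddldd" → prefix "llld" already present; 4 new (d, l, d, d)
  "lldld" → prefix "lldl" already present; 1 new (d)
  "llgggg" → prefix "llggg" already present; 1 new (g)
  "glldggldgdd" → prefix "glldgg" already present; 5 new (l, d, g, d, d)
  "glldgddg" → prefix "glldgdd" already present; 1 new (g)
  "llgldglldll" → prefix "llgl" already present; 7 new (d, g, l, l, d, l, l)
  "glldgggddll" → prefix "glldgg" already present; 5 new (g, d, d, l, l)
  "llldllg" → prefix "llld" already present; 3 new (l, l, g)
  "glldgddlg" → prefix "glldgdd" already present; 2 new (l, g)
Total nodes = 7 + 6 + 5 + 8 + 5 + 3 + 8 + 5 + 1 + 3 + 5 + 1 + 4 + 1 + 1 + 5 + 1 + 7 + 5 + 3 + 2 = 86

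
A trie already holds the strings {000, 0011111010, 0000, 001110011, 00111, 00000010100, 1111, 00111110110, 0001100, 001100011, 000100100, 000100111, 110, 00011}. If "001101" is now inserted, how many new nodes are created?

1

Walking "001101" from the root, the first 5 characters ("00110") follow existing edges; "1" is the first miss.
So 6 − 5 = 1 new nodes.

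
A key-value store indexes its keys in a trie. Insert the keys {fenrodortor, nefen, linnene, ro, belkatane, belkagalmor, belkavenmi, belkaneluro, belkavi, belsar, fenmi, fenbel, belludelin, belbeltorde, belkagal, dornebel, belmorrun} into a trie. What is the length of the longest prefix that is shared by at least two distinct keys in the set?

Equivalently: take the maximum, over all pairs, of their longest common prefix length.
e.g. "belkagal" and "belkagalmor" share the prefix "belkagal" of length 8; no pair shares a longer one.
Longest shared-prefix length: 8

8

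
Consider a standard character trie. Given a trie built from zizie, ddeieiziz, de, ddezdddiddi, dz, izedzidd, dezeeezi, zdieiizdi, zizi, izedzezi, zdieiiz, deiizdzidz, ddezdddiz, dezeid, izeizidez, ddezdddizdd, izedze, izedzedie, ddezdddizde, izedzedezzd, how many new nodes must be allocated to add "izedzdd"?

2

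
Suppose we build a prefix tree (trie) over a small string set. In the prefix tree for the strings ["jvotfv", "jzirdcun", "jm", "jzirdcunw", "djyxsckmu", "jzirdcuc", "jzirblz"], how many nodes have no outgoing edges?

6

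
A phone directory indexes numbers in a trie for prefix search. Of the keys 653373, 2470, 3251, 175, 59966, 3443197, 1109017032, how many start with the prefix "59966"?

Walk to "59966"; the words in its subtree are exactly those with that prefix.
Words under "59966": 59966
Count: 1

1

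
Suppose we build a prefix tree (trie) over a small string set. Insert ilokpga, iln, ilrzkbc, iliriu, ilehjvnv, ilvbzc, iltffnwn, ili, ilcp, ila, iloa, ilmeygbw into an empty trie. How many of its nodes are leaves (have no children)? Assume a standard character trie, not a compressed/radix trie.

A leaf is a node with no children — equivalently, the end of a word that is not a proper prefix of any other stored word.
Those words: "ila", "ilcp", "ilehjvnv", "iliriu", "ilmeygbw", "iln", "iloa", "ilokpga", "ilrzkbc", "iltffnwn", "ilvbzc"
Leaf count: 11

11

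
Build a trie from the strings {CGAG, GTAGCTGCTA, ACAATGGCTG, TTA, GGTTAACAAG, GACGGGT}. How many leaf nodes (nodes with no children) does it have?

6

A leaf is a node with no children — equivalently, the end of a word that is not a proper prefix of any other stored word.
Those words: "ACAATGGCTG", "CGAG", "GACGGGT", "GGTTAACAAG", "GTAGCTGCTA", "TTA"
Leaf count: 6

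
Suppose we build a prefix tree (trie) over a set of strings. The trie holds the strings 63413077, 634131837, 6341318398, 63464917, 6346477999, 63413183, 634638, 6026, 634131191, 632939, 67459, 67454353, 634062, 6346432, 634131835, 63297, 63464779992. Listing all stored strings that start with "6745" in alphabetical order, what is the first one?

Words with prefix "6745", in lexicographic order: "67454353", "67459"
Position 1: 67454353

67454353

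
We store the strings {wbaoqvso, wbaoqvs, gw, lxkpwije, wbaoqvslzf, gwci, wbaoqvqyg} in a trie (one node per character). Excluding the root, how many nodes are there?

26

Trace insertions, counting only characters that open a new branch:
  "wbaoqvso" → 8 new (w, b, a, o, q, v, s, o)
  "wbaoqvs" → prefix "wbaoqvs" already present; 0 new (none)
  "gw" → 2 new (g, w)
  "lxkpwije" → 8 new (l, x, k, p, w, i, j, e)
  "wbaoqvslzf" → prefix "wbaoqvs" already present; 3 new (l, z, f)
  "gwci" → prefix "gw" already present; 2 new (c, i)
  "wbaoqvqyg" → prefix "wbaoqv" already present; 3 new (q, y, g)
Total nodes = 8 + 0 + 2 + 8 + 3 + 2 + 3 = 26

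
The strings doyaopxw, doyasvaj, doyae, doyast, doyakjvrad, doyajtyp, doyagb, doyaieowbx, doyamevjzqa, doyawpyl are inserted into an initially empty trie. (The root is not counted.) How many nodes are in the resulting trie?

Insert word by word; a character creates a node only if that edge doesn't already exist:
  "doyaopxw" → 8 new (d, o, y, a, o, p, x, w)
  "doyasvaj" → prefix "doya" already present; 4 new (s, v, a, j)
  "doyae" → prefix "doya" already present; 1 new (e)
  "doyast" → prefix "doyas" already present; 1 new (t)
  "doyakjvrad" → prefix "doya" already present; 6 new (k, j, v, r, a, d)
  "doyajtyp" → prefix "doya" already present; 4 new (j, t, y, p)
  "doyagb" → prefix "doya" already present; 2 new (g, b)
  "doyaieowbx" → prefix "doya" already present; 6 new (i, e, o, w, b, x)
  "doyamevjzqa" → prefix "doya" already present; 7 new (m, e, v, j, z, q, a)
  "doyawpyl" → prefix "doya" already present; 4 new (w, p, y, l)
Total nodes = 8 + 4 + 1 + 1 + 6 + 4 + 2 + 6 + 7 + 4 = 43

43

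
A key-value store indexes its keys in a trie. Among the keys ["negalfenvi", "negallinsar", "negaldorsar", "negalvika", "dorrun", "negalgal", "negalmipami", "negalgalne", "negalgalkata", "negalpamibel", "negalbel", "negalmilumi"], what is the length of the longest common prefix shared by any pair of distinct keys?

Look for the deepest trie node that still has at least two words in its subtree.
e.g. "negalgal" and "negalgalkata" share the prefix "negalgal" of length 8; no pair shares a longer one.
Longest shared-prefix length: 8

8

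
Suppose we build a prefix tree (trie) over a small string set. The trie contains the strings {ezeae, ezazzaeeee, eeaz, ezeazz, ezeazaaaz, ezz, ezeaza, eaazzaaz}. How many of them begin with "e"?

8

Walk to "e"; the words in its subtree are exactly those with that prefix.
Matches: "eaazzaaz", "eeaz", "ezazzaeeee", "ezeae", "ezeaza", "ezeazaaaz", "ezeazz", "ezz"
Count: 8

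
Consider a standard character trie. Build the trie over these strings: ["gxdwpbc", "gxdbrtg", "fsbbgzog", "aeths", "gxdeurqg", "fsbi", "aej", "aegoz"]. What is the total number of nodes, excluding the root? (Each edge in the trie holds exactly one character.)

34

Trie structure (* marks end of a word):
(root)
├─ a
│  └─ e
│     ├─ g
│     │  └─ o
│     │     └─ z *
│     ├─ j *
│     └─ t
│        └─ h
│           └─ s *
├─ f
│  └─ s
│     └─ b
│        ├─ b
│        │  └─ g
│        │     └─ z
│        │        └─ o
│        │           └─ g *
│        └─ i *
└─ g
   └─ x
      └─ d
         ├─ b
         │  └─ r
         │     └─ t
         │        └─ g *
         ├─ e
         │  └─ u
         │     └─ r
         │        └─ q
         │           └─ g *
         └─ w
            └─ p
               └─ b
                  └─ c *
Counting every labelled node above: 34.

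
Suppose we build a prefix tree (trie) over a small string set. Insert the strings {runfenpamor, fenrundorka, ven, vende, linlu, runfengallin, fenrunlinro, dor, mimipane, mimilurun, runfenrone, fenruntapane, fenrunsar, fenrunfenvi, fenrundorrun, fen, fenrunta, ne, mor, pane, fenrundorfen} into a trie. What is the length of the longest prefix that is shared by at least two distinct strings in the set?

9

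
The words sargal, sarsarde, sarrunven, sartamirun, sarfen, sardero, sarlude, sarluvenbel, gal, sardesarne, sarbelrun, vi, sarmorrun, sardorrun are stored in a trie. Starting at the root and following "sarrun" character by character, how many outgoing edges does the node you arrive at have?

Walk "sarrun" from the root, arriving at one node.
Characters that immediately follow "sarrun" among the stored strings: {v}.
That node has 1 child edge.

1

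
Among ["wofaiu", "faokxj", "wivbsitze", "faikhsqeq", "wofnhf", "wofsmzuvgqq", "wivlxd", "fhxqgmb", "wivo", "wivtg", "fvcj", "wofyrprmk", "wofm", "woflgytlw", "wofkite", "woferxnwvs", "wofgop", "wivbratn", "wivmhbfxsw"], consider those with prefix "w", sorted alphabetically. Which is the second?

Filter for "w…" and sort: "wivbratn", "wivbsitze", "wivlxd", "wivmhbfxsw", "wivo", "wivtg", "wofaiu", "woferxnwvs", "wofgop", "wofkite", "woflgytlw", "wofm", "wofnhf", "wofsmzuvgqq", "wofyrprmk"
Position 2: wivbsitze

wivbsitze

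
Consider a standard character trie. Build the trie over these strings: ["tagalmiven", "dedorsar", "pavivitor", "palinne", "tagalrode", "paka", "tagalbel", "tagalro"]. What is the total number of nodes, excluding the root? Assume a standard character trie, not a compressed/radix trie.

Trace insertions, counting only characters that open a new branch:
  "tagalmiven" → 10 new (t, a, g, a, l, m, i, v, e, n)
  "dedorsar" → 8 new (d, e, d, o, r, s, a, r)
  "pavivitor" → 9 new (p, a, v, i, v, i, t, o, r)
  "palinne" → prefix "pa" already present; 5 new (l, i, n, n, e)
  "tagalrode" → prefix "tagal" already present; 4 new (r, o, d, e)
  "paka" → prefix "pa" already present; 2 new (k, a)
  "tagalbel" → prefix "tagal" already present; 3 new (b, e, l)
  "tagalro" → prefix "tagalro" already present; 0 new (none)
Total nodes = 10 + 8 + 9 + 5 + 4 + 2 + 3 + 0 = 41

41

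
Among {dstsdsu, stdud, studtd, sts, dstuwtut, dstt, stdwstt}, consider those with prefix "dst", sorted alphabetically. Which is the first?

Words with prefix "dst", in lexicographic order: "dstsdsu", "dstt", "dstuwtut"
Position 1: dstsdsu

dstsdsu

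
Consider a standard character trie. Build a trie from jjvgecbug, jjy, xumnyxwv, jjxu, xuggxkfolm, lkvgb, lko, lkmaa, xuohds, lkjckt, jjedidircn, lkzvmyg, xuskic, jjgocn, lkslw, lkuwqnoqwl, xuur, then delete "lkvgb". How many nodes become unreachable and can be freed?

After clearing the end-marker at "lkvgb", prune upward until reaching a node still needed by another word.
The suffix "vgb" (3 nodes) is used only by "lkvgb"; the node for "lk" still has the child "o", so pruning stops there.
Nodes removed: 3

3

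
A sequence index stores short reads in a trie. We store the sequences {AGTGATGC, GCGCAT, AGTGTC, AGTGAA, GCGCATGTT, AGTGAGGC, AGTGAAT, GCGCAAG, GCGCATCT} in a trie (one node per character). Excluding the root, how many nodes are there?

28

Insert word by word; a character creates a node only if that edge doesn't already exist:
  "AGTGATGC" → 8 new (A, G, T, G, A, T, G, C)
  "GCGCAT" → 6 new (G, C, G, C, A, T)
  "AGTGTC" → prefix "AGTG" already present; 2 new (T, C)
  "AGTGAA" → prefix "AGTGA" already present; 1 new (A)
  "GCGCATGTT" → prefix "GCGCAT" already present; 3 new (G, T, T)
  "AGTGAGGC" → prefix "AGTGA" already present; 3 new (G, G, C)
  "AGTGAAT" → prefix "AGTGAA" already present; 1 new (T)
  "GCGCAAG" → prefix "GCGCA" already present; 2 new (A, G)
  "GCGCATCT" → prefix "GCGCAT" already present; 2 new (C, T)
Total nodes = 8 + 6 + 2 + 1 + 3 + 3 + 1 + 2 + 2 = 28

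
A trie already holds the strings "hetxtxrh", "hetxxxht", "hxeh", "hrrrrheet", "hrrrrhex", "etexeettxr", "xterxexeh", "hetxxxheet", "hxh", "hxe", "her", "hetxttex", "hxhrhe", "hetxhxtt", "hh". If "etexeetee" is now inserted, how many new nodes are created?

2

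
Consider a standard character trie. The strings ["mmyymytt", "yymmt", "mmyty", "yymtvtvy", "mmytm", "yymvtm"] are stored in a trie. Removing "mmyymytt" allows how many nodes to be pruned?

A node on "mmyymytt"'s path can go only if nothing else ends at it or branches off below it.
The suffix "ymytt" (5 nodes) is used only by "mmyymytt"; the node for "mmy" still has the child "t", so pruning stops there.
Nodes removed: 5

5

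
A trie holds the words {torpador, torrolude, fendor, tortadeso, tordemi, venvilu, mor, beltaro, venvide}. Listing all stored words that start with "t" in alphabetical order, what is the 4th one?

DFS of the "t" subtree visits, in order: "tordemi", "torpador", "torrolude", "tortadeso"
The 4th is tortadeso.

tortadeso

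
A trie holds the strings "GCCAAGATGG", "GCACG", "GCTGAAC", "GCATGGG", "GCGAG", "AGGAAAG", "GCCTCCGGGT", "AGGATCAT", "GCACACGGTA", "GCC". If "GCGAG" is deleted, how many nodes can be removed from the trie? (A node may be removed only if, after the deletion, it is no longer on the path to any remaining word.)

After clearing the end-marker at "GCGAG", prune upward until reaching a node still needed by another word.
The suffix "GAG" (3 nodes) is used only by "GCGAG"; the node for "GC" still has the child "C", so pruning stops there.
Nodes removed: 3

3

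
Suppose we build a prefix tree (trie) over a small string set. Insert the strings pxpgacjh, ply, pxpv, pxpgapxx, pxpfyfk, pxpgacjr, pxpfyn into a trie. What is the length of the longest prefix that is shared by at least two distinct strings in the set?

The deepest shared node is where two words last agree before diverging.
e.g. "pxpgacjh" and "pxpgacjr" share the prefix "pxpgacj" of length 7; no pair shares a longer one.
Longest shared-prefix length: 7

7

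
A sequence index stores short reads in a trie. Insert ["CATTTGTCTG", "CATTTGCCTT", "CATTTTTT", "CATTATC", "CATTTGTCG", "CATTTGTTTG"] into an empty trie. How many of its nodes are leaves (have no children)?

6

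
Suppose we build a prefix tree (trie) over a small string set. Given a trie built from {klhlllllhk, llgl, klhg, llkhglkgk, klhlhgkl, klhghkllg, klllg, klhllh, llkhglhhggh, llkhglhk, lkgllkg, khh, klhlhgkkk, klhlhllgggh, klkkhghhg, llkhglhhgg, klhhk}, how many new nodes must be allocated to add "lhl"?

2

Walking "lhl" from the root, the first 1 characters ("l") follow existing edges; "h" is the first miss.
New nodes needed: |"lhl"| − 1 = 3 − 1 = 2.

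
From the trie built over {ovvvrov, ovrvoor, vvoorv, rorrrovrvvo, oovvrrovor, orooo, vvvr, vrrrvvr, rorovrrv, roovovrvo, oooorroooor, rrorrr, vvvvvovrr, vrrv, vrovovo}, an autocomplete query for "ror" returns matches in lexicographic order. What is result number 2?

rorrrovrvvo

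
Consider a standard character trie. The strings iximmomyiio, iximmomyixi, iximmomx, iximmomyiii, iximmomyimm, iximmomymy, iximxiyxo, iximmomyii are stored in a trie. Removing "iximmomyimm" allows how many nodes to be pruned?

2

A node on "iximmomyimm"'s path can go only if nothing else ends at it or branches off below it.
The suffix "mm" (2 nodes) is used only by "iximmomyimm"; the node for "iximmomyi" still has the child "i", so pruning stops there.
Nodes removed: 2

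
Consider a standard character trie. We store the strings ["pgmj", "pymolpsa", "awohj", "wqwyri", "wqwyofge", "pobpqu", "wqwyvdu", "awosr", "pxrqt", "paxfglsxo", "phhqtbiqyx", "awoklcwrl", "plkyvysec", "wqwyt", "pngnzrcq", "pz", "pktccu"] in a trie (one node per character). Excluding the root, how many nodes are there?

85

Count nodes per top-level branch (shared prefixes stored once):
  'a'-branch (awohj, awoklcwrl, awosr): 13 nodes
  'p'-branch (paxfglsxo, pgmj, phhqtbiqyx, pktccu, plkyvysec, pngnzrcq, pobpqu, pxrqt, pymolpsa, pz): 58 nodes
  'w'-branch (wqwyofge, wqwyri, wqwyt, wqwyvdu): 14 nodes
Sum: 85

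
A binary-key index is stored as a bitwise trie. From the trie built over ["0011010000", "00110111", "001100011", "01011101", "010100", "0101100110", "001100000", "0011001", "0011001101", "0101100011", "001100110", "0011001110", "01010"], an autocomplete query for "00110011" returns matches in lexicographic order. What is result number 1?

001100110

Words with prefix "00110011", in lexicographic order: "001100110", "0011001101", "0011001110"
The 1st is 001100110.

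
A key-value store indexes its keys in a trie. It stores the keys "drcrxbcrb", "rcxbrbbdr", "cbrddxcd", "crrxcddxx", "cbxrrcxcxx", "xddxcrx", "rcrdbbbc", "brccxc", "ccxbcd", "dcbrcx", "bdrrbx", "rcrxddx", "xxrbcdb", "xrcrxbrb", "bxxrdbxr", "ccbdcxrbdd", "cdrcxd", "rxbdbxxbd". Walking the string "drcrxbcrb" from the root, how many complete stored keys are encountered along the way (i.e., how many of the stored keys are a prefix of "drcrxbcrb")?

1

Walk "drcrxbcrb" from the root; an end-of-word marker is hit whenever a stored word is a prefix of "drcrxbcrb".
Prefixes of the query that are stored words: "drcrxbcrb"
Count: 1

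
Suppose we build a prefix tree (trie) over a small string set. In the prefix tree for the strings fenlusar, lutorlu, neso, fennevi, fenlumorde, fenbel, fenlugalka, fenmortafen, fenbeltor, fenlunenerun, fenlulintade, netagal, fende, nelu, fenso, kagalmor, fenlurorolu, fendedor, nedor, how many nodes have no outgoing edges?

17

A leaf is a node with no children — equivalently, the end of a word that is not a proper prefix of any other stored word.
Those words: "fenbeltor", "fendedor", "fenlugalka", "fenlulintade", "fenlumorde", "fenlunenerun", "fenlurorolu", "fenlusar", "fenmortafen", "fennevi", "fenso", "kagalmor", "lutorlu", "nedor", "nelu", "neso", "netagal"
Leaf count: 17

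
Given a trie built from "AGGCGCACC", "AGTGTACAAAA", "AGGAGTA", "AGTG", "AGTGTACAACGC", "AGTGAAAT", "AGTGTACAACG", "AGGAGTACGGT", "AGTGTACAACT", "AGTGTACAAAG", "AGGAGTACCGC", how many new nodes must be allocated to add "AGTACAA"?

4

Walking "AGTACAA" from the root, the first 3 characters ("AGT") follow existing edges; "A" is the first miss.
New nodes needed: |"AGTACAA"| − 3 = 7 − 3 = 4.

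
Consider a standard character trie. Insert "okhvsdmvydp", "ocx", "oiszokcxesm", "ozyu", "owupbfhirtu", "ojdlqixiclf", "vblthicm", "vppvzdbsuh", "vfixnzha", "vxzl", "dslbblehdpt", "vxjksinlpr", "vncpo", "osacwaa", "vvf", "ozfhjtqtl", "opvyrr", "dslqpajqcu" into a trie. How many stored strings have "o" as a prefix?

9

Traverse to the node for "o", then collect every word in that subtree.
Matches: "ocx", "oiszokcxesm", "ojdlqixiclf", "okhvsdmvydp", "opvyrr", "osacwaa", "owupbfhirtu", "ozfhjtqtl", "ozyu"
Count: 9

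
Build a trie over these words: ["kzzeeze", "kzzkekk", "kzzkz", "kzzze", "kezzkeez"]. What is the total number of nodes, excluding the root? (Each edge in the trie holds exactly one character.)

Trie structure (* marks end of a word):
(root)
└─ k
   ├─ e
   │  └─ z
   │     └─ z
   │        └─ k
   │           └─ e
   │              └─ e
   │                 └─ z *
   └─ z
      └─ z
         ├─ e
         │  └─ e
         │     └─ z
         │        └─ e *
         ├─ k
         │  ├─ e
         │  │  └─ k
         │  │     └─ k *
         │  └─ z *
         └─ z
            └─ e *
Counting every labelled node above: 21.

21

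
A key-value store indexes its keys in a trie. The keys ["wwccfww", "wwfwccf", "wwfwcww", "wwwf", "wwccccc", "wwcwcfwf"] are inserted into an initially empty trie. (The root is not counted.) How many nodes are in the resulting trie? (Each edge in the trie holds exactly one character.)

24

Trie structure (* marks end of a word):
(root)
└─ w
   └─ w
      ├─ c
      │  ├─ c
      │  │  ├─ c
      │  │  │  └─ c
      │  │  │     └─ c *
      │  │  └─ f
      │  │     └─ w
      │  │        └─ w *
      │  └─ w
      │     └─ c
      │        └─ f
      │           └─ w
      │              └─ f *
      ├─ f
      │  └─ w
      │     └─ c
      │        ├─ c
      │        │  └─ f *
      │        └─ w
      │           └─ w *
      └─ w
         └─ f *
Counting every labelled node above: 24.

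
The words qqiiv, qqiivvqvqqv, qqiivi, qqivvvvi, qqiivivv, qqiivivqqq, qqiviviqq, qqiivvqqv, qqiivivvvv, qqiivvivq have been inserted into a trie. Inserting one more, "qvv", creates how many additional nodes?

Walking "qvv" from the root, the first 1 characters ("q") follow existing edges; "v" is the first miss.
Each of the 2 remaining characters creates one node.

2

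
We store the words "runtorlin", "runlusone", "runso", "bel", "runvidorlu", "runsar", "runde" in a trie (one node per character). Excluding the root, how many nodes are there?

31

Trace insertions, counting only characters that open a new branch:
  "runtorlin" → 9 new (r, u, n, t, o, r, l, i, n)
  "runlusone" → prefix "run" already present; 6 new (l, u, s, o, n, e)
  "runso" → prefix "run" already present; 2 new (s, o)
  "bel" → 3 new (b, e, l)
  "runvidorlu" → prefix "run" already present; 7 new (v, i, d, o, r, l, u)
  "runsar" → prefix "runs" already present; 2 new (a, r)
  "runde" → prefix "run" already present; 2 new (d, e)
Total nodes = 9 + 6 + 2 + 3 + 7 + 2 + 2 = 31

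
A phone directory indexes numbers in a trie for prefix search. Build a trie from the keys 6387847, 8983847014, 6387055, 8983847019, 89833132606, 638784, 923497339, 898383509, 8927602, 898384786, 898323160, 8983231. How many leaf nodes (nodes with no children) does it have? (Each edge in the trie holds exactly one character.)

10

Leaves are exactly the stored words that no other stored word extends.
Those words: "6387055", "6387847", "8927602", "898323160", "89833132606", "898383509", "8983847014", "8983847019", "898384786", "923497339"
Leaf count: 10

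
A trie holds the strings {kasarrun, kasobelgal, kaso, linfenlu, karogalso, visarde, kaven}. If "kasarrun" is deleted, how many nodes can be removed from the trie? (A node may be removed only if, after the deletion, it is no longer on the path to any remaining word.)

After clearing the end-marker at "kasarrun", prune upward until reaching a node still needed by another word.
The suffix "arrun" (5 nodes) is used only by "kasarrun"; the node for "kas" still has the child "o", so pruning stops there.
Nodes removed: 5

5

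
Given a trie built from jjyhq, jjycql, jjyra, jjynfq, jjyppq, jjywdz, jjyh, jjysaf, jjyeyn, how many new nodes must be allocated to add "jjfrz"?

3

Walking "jjfrz" from the root, the first 2 characters ("jj") follow existing edges; "f" is the first miss.
New nodes needed: |"jjfrz"| − 2 = 5 − 2 = 3.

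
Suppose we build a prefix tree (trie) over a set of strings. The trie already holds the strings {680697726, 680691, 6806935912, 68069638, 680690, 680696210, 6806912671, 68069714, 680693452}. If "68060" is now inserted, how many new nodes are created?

The longest prefix of "68060" already in the trie is "6806" (length 4).
So 5 − 4 = 1 new nodes.

1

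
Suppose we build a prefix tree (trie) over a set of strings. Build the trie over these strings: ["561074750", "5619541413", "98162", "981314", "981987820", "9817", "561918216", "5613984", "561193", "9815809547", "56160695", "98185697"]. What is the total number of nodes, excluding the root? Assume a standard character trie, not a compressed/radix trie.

60

Count nodes per top-level branch (shared prefixes stored once):
  '5'-branch (561074750, 561193, 5613984, 56160695, 561918216, 5619541413): 33 nodes
  '9'-branch (981314, 9815809547, 98162, 9817, 98185697, 981987820): 27 nodes
Sum: 60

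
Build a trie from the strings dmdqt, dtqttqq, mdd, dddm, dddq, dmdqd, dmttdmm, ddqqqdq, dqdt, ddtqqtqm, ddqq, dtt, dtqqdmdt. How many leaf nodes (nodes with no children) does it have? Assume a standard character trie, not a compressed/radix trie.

Leaves are exactly the stored words that no other stored word extends.
Those words: "dddm", "dddq", "ddqqqdq", "ddtqqtqm", "dmdqd", "dmdqt", "dmttdmm", "dqdt", "dtqqdmdt", "dtqttqq", "dtt", "mdd"
Leaf count: 12

12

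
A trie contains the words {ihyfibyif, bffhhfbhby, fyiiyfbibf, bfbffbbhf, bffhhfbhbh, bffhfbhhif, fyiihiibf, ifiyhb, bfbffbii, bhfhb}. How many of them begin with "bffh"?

Walk to "bffh"; the words in its subtree are exactly those with that prefix.
Matches: "bffhfbhhif", "bffhhfbhbh", "bffhhfbhby"
Count: 3

3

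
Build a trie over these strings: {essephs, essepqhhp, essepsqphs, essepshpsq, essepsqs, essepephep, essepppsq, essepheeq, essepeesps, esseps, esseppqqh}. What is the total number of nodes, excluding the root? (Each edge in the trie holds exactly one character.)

40

Count nodes per top-level branch (shared prefixes stored once):
  'e'-branch (essepeesps, essepephep, essepheeq, essephs, essepppsq, esseppqqh, essepqhhp, esseps, essepshpsq, essepsqphs, essepsqs): 40 nodes
Sum: 40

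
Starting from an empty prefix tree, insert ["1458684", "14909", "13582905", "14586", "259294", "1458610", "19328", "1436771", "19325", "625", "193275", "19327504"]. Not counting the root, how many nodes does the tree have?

42

For each word, the new-node count is its length minus the longest prefix already in the trie:
  "1458684" → 7 new (1, 4, 5, 8, 6, 8, 4)
  "14909" → prefix "14" already present; 3 new (9, 0, 9)
  "13582905" → prefix "1" already present; 7 new (3, 5, 8, 2, 9, 0, 5)
  "14586" → prefix "14586" already present; 0 new (none)
  "259294" → 6 new (2, 5, 9, 2, 9, 4)
  "1458610" → prefix "14586" already present; 2 new (1, 0)
  "19328" → prefix "1" already present; 4 new (9, 3, 2, 8)
  "1436771" → prefix "14" already present; 5 new (3, 6, 7, 7, 1)
  "19325" → prefix "1932" already present; 1 new (5)
  "625" → 3 new (6, 2, 5)
  "193275" → prefix "1932" already present; 2 new (7, 5)
  "19327504" → prefix "193275" already present; 2 new (0, 4)
Total nodes = 7 + 3 + 7 + 0 + 6 + 2 + 4 + 5 + 1 + 3 + 2 + 2 = 42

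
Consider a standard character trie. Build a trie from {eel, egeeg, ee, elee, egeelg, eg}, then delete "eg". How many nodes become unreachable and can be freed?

0

After clearing the end-marker at "eg", prune upward until reaching a node still needed by another word.
Every node on "eg" is still needed (e.g. by "egeeg"), so nothing is freed.
Nodes removed: 0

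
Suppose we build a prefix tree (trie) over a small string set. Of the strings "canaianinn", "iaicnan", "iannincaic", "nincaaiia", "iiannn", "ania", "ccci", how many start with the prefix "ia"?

2

Filter for entries beginning with "ia":
Matches: "iaicnan", "iannincaic"
Count: 2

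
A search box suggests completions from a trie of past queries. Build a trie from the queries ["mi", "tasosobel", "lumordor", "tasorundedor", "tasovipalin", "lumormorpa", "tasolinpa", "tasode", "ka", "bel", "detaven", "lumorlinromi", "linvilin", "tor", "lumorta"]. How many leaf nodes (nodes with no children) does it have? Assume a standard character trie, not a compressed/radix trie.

15

A leaf is a node with no children — equivalently, the end of a word that is not a proper prefix of any other stored word.
Those words: "bel", "detaven", "ka", "linvilin", "lumordor", "lumorlinromi", "lumormorpa", "lumorta", "mi", "tasode", "tasolinpa", "tasorundedor", "tasosobel", "tasovipalin", "tor"
Leaf count: 15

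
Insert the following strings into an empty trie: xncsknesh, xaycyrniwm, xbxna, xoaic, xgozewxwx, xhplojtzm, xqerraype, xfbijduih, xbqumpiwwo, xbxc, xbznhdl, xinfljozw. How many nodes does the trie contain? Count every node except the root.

80

Trace insertions, counting only characters that open a new branch:
  "xncsknesh" → 9 new (x, n, c, s, k, n, e, s, h)
  "xaycyrniwm" → prefix "x" already present; 9 new (a, y, c, y, r, n, i, w, m)
  "xbxna" → prefix "x" already present; 4 new (b, x, n, a)
  "xoaic" → prefix "x" already present; 4 new (o, a, i, c)
  "xgozewxwx" → prefix "x" already present; 8 new (g, o, z, e, w, x, w, x)
  "xhplojtzm" → prefix "x" already present; 8 new (h, p, l, o, j, t, z, m)
  "xqerraype" → prefix "x" already present; 8 new (q, e, r, r, a, y, p, e)
  "xfbijduih" → prefix "x" already present; 8 new (f, b, i, j, d, u, i, h)
  "xbqumpiwwo" → prefix "xb" already present; 8 new (q, u, m, p, i, w, w, o)
  "xbxc" → prefix "xbx" already present; 1 new (c)
  "xbznhdl" → prefix "xb" already present; 5 new (z, n, h, d, l)
  "xinfljozw" → prefix "x" already present; 8 new (i, n, f, l, j, o, z, w)
Total nodes = 9 + 9 + 4 + 4 + 8 + 8 + 8 + 8 + 8 + 1 + 5 + 8 = 80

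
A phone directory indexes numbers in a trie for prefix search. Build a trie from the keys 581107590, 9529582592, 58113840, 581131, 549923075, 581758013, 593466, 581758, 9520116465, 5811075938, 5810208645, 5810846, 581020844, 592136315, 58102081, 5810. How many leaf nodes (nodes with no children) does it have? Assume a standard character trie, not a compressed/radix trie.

Leaves are exactly the stored words that no other stored word extends.
Those words: "549923075", "58102081", "581020844", "5810208645", "5810846", "581107590", "5811075938", "581131", "58113840", "581758013", "592136315", "593466", "9520116465", "9529582592"
Leaf count: 14

14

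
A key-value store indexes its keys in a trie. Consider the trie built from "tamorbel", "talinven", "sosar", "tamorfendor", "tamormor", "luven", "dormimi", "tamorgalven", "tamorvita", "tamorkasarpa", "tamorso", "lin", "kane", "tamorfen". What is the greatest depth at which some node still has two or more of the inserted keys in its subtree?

Equivalently: take the maximum, over all pairs, of their longest common prefix length.
"tamorfen" and "tamorfendor" agree on "tamorfen" (8 characters) before diverging; nothing deeper is shared.
Longest shared-prefix length: 8

8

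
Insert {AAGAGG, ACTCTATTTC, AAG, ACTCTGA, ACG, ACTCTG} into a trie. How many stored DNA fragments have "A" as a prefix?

6

Walk to "A"; the words in its subtree are exactly those with that prefix.
Words under "A": AAG, AAGAGG, ACG, ACTCTATTTC, ACTCTG, ACTCTGA
Count: 6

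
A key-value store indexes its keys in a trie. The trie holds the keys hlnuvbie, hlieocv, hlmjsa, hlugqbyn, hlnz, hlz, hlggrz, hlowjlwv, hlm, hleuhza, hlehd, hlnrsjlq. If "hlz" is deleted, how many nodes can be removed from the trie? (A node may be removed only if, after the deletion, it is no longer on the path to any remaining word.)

Walk "hlz" from the leaf back toward the root, removing each node that no remaining word uses.
The suffix "z" (1 node) is used only by "hlz"; the node for "hl" still has the child "n", so pruning stops there.
Nodes removed: 1

1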